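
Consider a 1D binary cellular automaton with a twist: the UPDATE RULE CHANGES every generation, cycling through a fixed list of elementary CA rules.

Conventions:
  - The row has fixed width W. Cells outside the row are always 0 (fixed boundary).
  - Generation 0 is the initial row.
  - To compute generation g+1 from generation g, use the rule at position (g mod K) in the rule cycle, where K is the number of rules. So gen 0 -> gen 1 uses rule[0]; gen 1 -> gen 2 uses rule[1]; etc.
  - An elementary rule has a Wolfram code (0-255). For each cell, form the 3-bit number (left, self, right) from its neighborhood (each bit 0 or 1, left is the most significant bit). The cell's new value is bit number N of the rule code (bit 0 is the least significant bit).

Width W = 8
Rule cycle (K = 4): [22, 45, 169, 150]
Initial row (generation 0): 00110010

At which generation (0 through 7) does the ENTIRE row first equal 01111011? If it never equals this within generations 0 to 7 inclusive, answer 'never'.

Answer: never

Derivation:
Gen 0: 00110010
Gen 1 (rule 22): 01001111
Gen 2 (rule 45): 01001000
Gen 3 (rule 169): 00000011
Gen 4 (rule 150): 00000100
Gen 5 (rule 22): 00001110
Gen 6 (rule 45): 11101000
Gen 7 (rule 169): 11010011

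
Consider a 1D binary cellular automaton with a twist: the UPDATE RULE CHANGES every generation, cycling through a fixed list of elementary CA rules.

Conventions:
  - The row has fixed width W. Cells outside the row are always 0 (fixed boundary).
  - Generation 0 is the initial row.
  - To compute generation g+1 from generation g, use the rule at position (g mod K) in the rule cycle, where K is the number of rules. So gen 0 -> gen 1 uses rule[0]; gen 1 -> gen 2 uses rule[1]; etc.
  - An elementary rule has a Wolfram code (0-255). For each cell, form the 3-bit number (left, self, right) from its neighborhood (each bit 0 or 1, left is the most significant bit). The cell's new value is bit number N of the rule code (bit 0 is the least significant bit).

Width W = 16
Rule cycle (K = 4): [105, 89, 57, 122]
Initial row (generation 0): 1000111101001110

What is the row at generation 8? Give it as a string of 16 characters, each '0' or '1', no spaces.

Gen 0: 1000111101001110
Gen 1 (rule 105): 0010100110001010
Gen 2 (rule 89): 1000010111100001
Gen 3 (rule 57): 0111001100011100
Gen 4 (rule 122): 1101111110110110
Gen 5 (rule 105): 1111000011111110
Gen 6 (rule 89): 1001111010000011
Gen 7 (rule 57): 0101000101111010
Gen 8 (rule 122): 1010101011001101

Answer: 1010101011001101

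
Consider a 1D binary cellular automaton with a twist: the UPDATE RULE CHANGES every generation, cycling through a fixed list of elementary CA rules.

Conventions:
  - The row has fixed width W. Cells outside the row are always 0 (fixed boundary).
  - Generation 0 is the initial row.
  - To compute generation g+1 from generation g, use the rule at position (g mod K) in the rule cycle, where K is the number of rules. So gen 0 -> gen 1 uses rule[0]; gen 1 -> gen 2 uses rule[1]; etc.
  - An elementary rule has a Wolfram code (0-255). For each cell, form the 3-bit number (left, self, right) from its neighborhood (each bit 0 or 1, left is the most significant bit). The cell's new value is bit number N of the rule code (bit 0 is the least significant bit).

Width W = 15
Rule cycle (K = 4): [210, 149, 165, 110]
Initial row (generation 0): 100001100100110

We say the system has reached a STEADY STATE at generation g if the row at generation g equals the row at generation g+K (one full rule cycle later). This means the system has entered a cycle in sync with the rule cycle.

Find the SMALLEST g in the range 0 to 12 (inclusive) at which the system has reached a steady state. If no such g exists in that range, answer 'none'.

Gen 0: 100001100100110
Gen 1 (rule 210): 010010111011011
Gen 2 (rule 149): 011010010000000
Gen 3 (rule 165): 000110010111111
Gen 4 (rule 110): 001110111100001
Gen 5 (rule 210): 010110011110010
Gen 6 (rule 149): 010001001101011
Gen 7 (rule 165): 010101000011100
Gen 8 (rule 110): 111111000110100
Gen 9 (rule 210): 011111101010010
Gen 10 (rule 149): 001111001011011
Gen 11 (rule 165): 100110001100100
Gen 12 (rule 110): 101110011101100
Gen 13 (rule 210): 000111101100110
Gen 14 (rule 149): 110011000010001
Gen 15 (rule 165): 000000011010101
Gen 16 (rule 110): 000000111111111

Answer: none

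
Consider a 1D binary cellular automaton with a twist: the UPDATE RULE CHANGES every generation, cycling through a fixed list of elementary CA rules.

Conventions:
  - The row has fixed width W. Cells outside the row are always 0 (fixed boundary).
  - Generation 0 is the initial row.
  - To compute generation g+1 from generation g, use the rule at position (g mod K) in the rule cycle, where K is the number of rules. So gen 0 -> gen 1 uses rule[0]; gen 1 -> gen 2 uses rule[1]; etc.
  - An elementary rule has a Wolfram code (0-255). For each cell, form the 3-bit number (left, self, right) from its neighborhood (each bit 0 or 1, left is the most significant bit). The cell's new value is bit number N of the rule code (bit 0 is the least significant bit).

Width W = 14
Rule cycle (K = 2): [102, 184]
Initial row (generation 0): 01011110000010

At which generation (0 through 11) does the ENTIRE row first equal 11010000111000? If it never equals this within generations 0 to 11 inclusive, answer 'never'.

Gen 0: 01011110000010
Gen 1 (rule 102): 11100010000110
Gen 2 (rule 184): 11010001000101
Gen 3 (rule 102): 01110011001111
Gen 4 (rule 184): 01101010101110
Gen 5 (rule 102): 10111111110010
Gen 6 (rule 184): 01111111101001
Gen 7 (rule 102): 10000000111011
Gen 8 (rule 184): 01000000110110
Gen 9 (rule 102): 11000001011010
Gen 10 (rule 184): 10100000110101
Gen 11 (rule 102): 11100001011111

Answer: never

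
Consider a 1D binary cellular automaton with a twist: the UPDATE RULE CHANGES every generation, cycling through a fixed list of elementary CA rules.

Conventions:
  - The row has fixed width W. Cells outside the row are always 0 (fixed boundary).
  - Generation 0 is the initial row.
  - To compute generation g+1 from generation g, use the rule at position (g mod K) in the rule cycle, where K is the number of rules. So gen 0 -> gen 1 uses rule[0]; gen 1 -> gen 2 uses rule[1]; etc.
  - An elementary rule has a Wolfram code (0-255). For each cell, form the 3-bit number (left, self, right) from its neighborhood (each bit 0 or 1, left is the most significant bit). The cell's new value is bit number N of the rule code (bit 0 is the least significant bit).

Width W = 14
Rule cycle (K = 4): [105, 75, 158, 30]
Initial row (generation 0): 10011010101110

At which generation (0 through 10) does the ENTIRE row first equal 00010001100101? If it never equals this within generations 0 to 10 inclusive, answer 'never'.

Answer: never

Derivation:
Gen 0: 10011010101110
Gen 1 (rule 105): 00011101011010
Gen 2 (rule 75): 11110100011000
Gen 3 (rule 158): 11100110110100
Gen 4 (rule 30): 10011100100110
Gen 5 (rule 105): 00010100000110
Gen 6 (rule 75): 11100001111110
Gen 7 (rule 158): 11010011111101
Gen 8 (rule 30): 10011110000001
Gen 9 (rule 105): 00010010111100
Gen 10 (rule 75): 11100100100101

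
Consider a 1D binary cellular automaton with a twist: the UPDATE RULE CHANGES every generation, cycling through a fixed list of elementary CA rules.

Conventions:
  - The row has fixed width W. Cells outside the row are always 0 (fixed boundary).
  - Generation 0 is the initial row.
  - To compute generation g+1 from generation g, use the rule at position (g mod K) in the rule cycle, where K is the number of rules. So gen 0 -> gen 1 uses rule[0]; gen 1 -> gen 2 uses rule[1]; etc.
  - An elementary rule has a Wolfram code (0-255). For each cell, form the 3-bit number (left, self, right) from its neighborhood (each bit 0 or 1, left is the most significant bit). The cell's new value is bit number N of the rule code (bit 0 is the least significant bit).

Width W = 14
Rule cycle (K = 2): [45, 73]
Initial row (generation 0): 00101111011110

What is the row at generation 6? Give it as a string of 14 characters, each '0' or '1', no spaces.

Gen 0: 00101111011110
Gen 1 (rule 45): 10111000110000
Gen 2 (rule 73): 00101010110111
Gen 3 (rule 45): 10111111101100
Gen 4 (rule 73): 00100000101101
Gen 5 (rule 45): 10101110111011
Gen 6 (rule 73): 00001010101011

Answer: 00001010101011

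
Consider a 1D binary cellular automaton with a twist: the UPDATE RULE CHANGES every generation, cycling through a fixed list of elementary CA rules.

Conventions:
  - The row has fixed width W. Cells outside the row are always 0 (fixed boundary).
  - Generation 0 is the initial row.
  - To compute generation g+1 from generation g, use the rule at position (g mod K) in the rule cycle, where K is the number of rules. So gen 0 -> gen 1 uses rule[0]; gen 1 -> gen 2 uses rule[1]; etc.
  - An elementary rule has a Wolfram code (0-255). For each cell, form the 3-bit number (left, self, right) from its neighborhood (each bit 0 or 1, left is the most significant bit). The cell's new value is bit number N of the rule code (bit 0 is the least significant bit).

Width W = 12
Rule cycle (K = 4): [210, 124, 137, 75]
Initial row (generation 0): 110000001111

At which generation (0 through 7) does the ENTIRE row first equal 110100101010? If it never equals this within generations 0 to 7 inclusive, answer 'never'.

Answer: never

Derivation:
Gen 0: 110000001111
Gen 1 (rule 210): 011000010111
Gen 2 (rule 124): 011100011101
Gen 3 (rule 137): 011001011000
Gen 4 (rule 75): 111010011011
Gen 5 (rule 210): 011001101001
Gen 6 (rule 124): 011101111101
Gen 7 (rule 137): 011001111000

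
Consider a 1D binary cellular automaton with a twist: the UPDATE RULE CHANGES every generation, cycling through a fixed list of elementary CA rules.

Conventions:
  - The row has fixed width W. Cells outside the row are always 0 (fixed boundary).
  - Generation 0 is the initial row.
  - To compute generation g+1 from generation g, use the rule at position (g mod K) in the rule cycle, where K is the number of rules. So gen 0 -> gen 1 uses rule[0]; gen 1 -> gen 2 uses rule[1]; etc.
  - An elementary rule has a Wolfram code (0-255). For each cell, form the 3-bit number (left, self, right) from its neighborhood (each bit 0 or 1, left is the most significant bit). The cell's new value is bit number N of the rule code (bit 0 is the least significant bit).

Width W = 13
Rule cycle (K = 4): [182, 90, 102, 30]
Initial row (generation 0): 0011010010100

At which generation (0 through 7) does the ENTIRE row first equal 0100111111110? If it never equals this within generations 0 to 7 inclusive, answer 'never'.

Gen 0: 0011010010100
Gen 1 (rule 182): 0100111111110
Gen 2 (rule 90): 1011100000011
Gen 3 (rule 102): 1100100000101
Gen 4 (rule 30): 1011110001101
Gen 5 (rule 182): 1101101010011
Gen 6 (rule 90): 1101100001111
Gen 7 (rule 102): 0110100010001

Answer: 1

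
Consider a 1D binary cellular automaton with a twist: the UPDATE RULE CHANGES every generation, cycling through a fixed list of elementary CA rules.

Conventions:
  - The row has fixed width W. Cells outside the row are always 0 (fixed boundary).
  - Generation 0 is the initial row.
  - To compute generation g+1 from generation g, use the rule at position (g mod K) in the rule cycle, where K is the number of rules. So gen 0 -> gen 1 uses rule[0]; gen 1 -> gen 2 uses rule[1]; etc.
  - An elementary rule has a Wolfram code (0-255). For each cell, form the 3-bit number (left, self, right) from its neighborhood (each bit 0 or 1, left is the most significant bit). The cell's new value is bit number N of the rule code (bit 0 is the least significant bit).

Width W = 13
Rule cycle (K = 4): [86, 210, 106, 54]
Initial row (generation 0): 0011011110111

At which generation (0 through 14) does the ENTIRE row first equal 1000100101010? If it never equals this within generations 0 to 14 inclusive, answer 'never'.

Gen 0: 0011011110111
Gen 1 (rule 86): 0101000010001
Gen 2 (rule 210): 1000100101010
Gen 3 (rule 106): 0001001010100
Gen 4 (rule 54): 0011111111110
Gen 5 (rule 86): 0100000000011
Gen 6 (rule 210): 1010000000101
Gen 7 (rule 106): 0100000001010
Gen 8 (rule 54): 1110000011111
Gen 9 (rule 86): 0011000100001
Gen 10 (rule 210): 0101101010010
Gen 11 (rule 106): 1011110100100
Gen 12 (rule 54): 1100001111110
Gen 13 (rule 86): 0110010000011
Gen 14 (rule 210): 1011101000101

Answer: 2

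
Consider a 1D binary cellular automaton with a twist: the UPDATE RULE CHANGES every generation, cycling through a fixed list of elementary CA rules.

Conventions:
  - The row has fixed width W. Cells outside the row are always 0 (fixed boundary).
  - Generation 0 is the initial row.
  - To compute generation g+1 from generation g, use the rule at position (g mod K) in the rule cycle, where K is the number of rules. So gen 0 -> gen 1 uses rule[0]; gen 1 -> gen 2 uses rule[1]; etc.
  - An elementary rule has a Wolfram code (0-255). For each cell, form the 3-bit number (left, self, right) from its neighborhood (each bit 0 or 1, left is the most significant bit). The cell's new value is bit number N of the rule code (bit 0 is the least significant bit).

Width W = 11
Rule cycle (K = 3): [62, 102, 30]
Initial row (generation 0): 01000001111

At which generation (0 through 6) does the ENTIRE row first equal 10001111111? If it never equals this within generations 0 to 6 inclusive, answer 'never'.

Answer: never

Derivation:
Gen 0: 01000001111
Gen 1 (rule 62): 11100011000
Gen 2 (rule 102): 00100101000
Gen 3 (rule 30): 01111101100
Gen 4 (rule 62): 11000011010
Gen 5 (rule 102): 01000101110
Gen 6 (rule 30): 11101101001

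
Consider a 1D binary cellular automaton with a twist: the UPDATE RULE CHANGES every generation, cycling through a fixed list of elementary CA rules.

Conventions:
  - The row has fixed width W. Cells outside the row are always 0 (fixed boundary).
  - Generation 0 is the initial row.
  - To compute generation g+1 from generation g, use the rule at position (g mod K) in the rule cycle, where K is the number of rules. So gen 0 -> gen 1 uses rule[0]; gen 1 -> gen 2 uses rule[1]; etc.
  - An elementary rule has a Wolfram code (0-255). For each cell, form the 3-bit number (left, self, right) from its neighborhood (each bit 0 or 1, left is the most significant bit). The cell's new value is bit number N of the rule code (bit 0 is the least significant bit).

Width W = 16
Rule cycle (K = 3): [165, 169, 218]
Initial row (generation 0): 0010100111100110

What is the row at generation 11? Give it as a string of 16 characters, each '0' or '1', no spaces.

Answer: 0101111101111001

Derivation:
Gen 0: 0010100111100110
Gen 1 (rule 165): 1011100011000000
Gen 2 (rule 169): 0111001010011111
Gen 3 (rule 218): 1111110001111111
Gen 4 (rule 165): 0111100100111110
Gen 5 (rule 169): 0111000000111100
Gen 6 (rule 218): 1111100001111110
Gen 7 (rule 165): 0111001100111100
Gen 8 (rule 169): 0110001000111001
Gen 9 (rule 218): 1111010101111110
Gen 10 (rule 165): 0110111110111100
Gen 11 (rule 169): 0101111101111001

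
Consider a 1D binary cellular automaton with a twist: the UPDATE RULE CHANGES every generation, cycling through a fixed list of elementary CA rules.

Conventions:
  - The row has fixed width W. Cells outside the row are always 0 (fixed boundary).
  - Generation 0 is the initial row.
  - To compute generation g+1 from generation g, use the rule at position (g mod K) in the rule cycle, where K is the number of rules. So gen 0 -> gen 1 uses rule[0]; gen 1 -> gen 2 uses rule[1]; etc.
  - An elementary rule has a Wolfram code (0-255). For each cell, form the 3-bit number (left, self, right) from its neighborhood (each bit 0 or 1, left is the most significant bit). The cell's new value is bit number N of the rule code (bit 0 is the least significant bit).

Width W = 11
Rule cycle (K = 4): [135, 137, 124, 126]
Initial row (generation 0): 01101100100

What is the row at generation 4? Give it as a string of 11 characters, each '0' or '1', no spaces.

Gen 0: 01101100100
Gen 1 (rule 135): 10000001101
Gen 2 (rule 137): 00111101000
Gen 3 (rule 124): 00100111100
Gen 4 (rule 126): 01111100110

Answer: 01111100110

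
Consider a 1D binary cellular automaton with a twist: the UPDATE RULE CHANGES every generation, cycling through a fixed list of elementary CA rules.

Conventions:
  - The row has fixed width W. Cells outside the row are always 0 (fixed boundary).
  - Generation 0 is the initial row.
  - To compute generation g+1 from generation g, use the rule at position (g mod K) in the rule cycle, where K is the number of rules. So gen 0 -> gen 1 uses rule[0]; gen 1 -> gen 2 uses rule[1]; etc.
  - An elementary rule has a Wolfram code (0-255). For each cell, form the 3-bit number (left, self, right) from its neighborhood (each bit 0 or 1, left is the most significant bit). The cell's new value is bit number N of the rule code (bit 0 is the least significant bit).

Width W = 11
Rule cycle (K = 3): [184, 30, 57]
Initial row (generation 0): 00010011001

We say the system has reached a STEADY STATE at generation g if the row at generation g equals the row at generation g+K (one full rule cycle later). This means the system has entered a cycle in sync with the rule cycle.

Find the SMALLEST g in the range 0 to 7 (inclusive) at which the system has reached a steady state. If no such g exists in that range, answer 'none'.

Answer: 6

Derivation:
Gen 0: 00010011001
Gen 1 (rule 184): 00001010100
Gen 2 (rule 30): 00011010110
Gen 3 (rule 57): 11010101101
Gen 4 (rule 184): 10101011010
Gen 5 (rule 30): 10101010011
Gen 6 (rule 57): 01010101010
Gen 7 (rule 184): 00101010101
Gen 8 (rule 30): 01101010101
Gen 9 (rule 57): 01010101010
Gen 10 (rule 184): 00101010101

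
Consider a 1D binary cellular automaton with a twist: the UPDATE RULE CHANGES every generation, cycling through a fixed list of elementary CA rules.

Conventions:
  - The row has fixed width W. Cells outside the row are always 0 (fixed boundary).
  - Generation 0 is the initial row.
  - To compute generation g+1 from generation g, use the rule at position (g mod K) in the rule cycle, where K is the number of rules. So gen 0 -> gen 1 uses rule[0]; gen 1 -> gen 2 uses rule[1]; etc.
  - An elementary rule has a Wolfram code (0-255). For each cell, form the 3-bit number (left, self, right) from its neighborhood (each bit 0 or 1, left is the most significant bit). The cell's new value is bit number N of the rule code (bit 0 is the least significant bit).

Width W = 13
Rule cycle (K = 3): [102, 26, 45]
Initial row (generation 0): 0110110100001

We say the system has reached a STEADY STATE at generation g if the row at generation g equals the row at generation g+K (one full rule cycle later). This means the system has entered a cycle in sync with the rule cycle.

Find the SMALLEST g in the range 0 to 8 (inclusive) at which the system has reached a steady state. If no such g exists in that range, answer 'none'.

Gen 0: 0110110100001
Gen 1 (rule 102): 1011011100011
Gen 2 (rule 26): 0010010010110
Gen 3 (rule 45): 1010010011100
Gen 4 (rule 102): 1110110100100
Gen 5 (rule 26): 1000100011010
Gen 6 (rule 45): 1010101010110
Gen 7 (rule 102): 1111111111010
Gen 8 (rule 26): 1000000000001
Gen 9 (rule 45): 1011111111101
Gen 10 (rule 102): 1100000000111
Gen 11 (rule 26): 1010000001100

Answer: none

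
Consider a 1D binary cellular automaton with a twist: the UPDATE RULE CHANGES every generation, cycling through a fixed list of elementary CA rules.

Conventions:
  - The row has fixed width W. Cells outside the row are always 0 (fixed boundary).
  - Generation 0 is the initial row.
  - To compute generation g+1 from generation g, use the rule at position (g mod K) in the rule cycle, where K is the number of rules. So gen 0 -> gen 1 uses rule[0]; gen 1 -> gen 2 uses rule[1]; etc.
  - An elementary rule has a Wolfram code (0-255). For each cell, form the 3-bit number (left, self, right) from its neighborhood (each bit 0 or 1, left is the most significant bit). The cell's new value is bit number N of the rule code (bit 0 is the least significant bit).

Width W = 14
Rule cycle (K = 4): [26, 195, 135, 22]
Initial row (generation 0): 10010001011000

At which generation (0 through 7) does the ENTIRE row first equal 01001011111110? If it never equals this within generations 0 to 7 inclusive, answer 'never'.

Answer: 7

Derivation:
Gen 0: 10010001011000
Gen 1 (rule 26): 01101010010100
Gen 2 (rule 195): 10100000100001
Gen 3 (rule 135): 10101111101111
Gen 4 (rule 22): 10100000000000
Gen 5 (rule 26): 00010000000000
Gen 6 (rule 195): 11100111111111
Gen 7 (rule 135): 01001011111110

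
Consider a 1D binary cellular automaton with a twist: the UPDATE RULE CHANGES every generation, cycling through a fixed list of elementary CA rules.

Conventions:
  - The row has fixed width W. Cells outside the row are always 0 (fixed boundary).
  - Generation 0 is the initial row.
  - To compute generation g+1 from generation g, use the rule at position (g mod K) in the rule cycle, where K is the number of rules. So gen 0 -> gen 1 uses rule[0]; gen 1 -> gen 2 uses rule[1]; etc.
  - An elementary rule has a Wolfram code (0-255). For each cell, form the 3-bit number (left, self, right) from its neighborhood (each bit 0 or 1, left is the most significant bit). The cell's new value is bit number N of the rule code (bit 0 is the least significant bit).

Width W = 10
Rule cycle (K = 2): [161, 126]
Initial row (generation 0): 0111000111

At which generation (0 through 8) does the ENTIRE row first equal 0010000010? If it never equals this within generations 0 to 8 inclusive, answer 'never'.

Answer: never

Derivation:
Gen 0: 0111000111
Gen 1 (rule 161): 0010010010
Gen 2 (rule 126): 0111111111
Gen 3 (rule 161): 0011111110
Gen 4 (rule 126): 0110000011
Gen 5 (rule 161): 0000111000
Gen 6 (rule 126): 0001101100
Gen 7 (rule 161): 1100010001
Gen 8 (rule 126): 1110111011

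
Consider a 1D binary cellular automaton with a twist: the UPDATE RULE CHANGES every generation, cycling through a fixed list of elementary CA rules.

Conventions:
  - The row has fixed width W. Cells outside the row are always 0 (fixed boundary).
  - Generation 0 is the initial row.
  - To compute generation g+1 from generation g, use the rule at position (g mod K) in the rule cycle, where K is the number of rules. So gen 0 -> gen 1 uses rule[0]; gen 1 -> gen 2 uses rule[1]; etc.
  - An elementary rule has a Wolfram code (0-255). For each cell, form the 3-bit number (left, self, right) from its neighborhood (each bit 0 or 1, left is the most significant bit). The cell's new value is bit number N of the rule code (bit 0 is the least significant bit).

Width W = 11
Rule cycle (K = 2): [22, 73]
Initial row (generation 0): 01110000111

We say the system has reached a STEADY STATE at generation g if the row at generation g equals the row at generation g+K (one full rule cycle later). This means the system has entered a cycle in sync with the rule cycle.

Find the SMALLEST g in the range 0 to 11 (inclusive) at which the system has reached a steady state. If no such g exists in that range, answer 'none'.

Gen 0: 01110000111
Gen 1 (rule 22): 10001001000
Gen 2 (rule 73): 00100000011
Gen 3 (rule 22): 01110000100
Gen 4 (rule 73): 01010110001
Gen 5 (rule 22): 11010001011
Gen 6 (rule 73): 11000100011
Gen 7 (rule 22): 00101110100
Gen 8 (rule 73): 10001010001
Gen 9 (rule 22): 11011011011
Gen 10 (rule 73): 11011011011
Gen 11 (rule 22): 00000000000
Gen 12 (rule 73): 11111111111
Gen 13 (rule 22): 00000000000

Answer: 11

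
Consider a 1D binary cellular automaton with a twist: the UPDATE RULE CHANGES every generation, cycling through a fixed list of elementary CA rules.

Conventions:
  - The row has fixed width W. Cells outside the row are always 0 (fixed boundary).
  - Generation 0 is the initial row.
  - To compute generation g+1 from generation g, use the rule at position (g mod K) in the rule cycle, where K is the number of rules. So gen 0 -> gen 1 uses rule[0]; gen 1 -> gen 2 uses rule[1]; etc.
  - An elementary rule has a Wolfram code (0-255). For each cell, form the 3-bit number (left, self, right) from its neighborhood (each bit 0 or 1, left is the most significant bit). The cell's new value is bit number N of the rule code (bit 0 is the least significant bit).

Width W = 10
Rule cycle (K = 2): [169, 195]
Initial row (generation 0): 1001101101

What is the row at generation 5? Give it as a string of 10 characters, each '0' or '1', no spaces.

Gen 0: 1001101101
Gen 1 (rule 169): 0001011010
Gen 2 (rule 195): 1110001000
Gen 3 (rule 169): 1100100011
Gen 4 (rule 195): 0101001101
Gen 5 (rule 169): 0010001010

Answer: 0010001010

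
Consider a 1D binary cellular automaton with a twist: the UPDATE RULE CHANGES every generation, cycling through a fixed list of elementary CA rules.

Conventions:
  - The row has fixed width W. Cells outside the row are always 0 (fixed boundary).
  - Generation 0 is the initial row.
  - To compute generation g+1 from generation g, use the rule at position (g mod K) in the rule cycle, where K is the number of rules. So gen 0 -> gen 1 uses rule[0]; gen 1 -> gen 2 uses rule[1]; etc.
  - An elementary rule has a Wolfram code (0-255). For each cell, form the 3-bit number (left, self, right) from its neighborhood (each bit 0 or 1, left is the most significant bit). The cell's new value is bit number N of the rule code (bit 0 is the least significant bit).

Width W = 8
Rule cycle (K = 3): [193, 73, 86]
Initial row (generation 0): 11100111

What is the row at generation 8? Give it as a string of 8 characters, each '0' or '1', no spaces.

Gen 0: 11100111
Gen 1 (rule 193): 01100011
Gen 2 (rule 73): 01101011
Gen 3 (rule 86): 10101001
Gen 4 (rule 193): 00000000
Gen 5 (rule 73): 11111111
Gen 6 (rule 86): 00000001
Gen 7 (rule 193): 11111100
Gen 8 (rule 73): 10000101

Answer: 10000101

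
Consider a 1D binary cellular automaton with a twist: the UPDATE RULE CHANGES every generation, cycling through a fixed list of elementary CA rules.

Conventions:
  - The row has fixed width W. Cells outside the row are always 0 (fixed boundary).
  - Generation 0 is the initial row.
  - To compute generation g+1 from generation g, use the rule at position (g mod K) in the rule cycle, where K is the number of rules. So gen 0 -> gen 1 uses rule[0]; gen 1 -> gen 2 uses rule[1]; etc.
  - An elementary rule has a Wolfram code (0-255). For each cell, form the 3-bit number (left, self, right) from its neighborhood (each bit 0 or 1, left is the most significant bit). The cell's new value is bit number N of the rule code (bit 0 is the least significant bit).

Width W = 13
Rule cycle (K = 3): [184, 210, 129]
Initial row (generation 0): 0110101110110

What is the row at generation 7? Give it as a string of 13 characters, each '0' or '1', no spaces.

Gen 0: 0110101110110
Gen 1 (rule 184): 0101011101101
Gen 2 (rule 210): 1000001100100
Gen 3 (rule 129): 0011100000001
Gen 4 (rule 184): 0011010000000
Gen 5 (rule 210): 0101001000000
Gen 6 (rule 129): 0000000011111
Gen 7 (rule 184): 0000000011110

Answer: 0000000011110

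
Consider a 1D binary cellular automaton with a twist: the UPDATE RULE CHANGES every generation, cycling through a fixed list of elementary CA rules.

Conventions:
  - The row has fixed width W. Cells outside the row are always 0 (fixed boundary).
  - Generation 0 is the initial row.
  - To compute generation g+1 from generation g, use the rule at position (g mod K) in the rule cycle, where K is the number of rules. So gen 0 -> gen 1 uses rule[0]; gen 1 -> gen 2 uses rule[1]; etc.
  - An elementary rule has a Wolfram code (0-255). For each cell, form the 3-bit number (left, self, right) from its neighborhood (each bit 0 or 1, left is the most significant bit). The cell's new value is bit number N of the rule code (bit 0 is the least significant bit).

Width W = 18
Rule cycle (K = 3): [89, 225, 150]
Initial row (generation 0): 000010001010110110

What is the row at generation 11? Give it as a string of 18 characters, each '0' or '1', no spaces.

Gen 0: 000010001010110110
Gen 1 (rule 89): 111001100000110111
Gen 2 (rule 225): 011000101110011011
Gen 3 (rule 150): 100101100101100000
Gen 4 (rule 89): 010001110001111111
Gen 5 (rule 225): 000100110100111111
Gen 6 (rule 150): 001111000111011110
Gen 7 (rule 89): 101001110101010011
Gen 8 (rule 225): 010000111010100001
Gen 9 (rule 150): 111001010010110011
Gen 10 (rule 89): 101100001000111011
Gen 11 (rule 225): 010101100010011101

Answer: 010101100010011101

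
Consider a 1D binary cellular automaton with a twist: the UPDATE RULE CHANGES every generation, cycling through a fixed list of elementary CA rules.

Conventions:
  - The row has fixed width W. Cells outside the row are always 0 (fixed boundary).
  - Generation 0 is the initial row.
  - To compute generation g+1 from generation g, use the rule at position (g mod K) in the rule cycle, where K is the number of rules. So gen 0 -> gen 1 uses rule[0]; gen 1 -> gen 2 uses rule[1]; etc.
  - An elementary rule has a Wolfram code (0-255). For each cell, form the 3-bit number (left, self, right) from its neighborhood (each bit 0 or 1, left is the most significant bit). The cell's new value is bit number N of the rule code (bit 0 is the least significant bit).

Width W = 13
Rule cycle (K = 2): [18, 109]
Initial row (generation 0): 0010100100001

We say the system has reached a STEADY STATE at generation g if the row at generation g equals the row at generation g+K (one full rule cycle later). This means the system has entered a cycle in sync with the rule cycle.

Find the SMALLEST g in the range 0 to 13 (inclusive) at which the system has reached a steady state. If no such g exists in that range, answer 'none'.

Answer: 5

Derivation:
Gen 0: 0010100100001
Gen 1 (rule 18): 0100011010010
Gen 2 (rule 109): 0101011110010
Gen 3 (rule 18): 1000000001101
Gen 4 (rule 109): 1011111101111
Gen 5 (rule 18): 0000000000000
Gen 6 (rule 109): 1111111111111
Gen 7 (rule 18): 0000000000000
Gen 8 (rule 109): 1111111111111
Gen 9 (rule 18): 0000000000000
Gen 10 (rule 109): 1111111111111
Gen 11 (rule 18): 0000000000000
Gen 12 (rule 109): 1111111111111
Gen 13 (rule 18): 0000000000000
Gen 14 (rule 109): 1111111111111
Gen 15 (rule 18): 0000000000000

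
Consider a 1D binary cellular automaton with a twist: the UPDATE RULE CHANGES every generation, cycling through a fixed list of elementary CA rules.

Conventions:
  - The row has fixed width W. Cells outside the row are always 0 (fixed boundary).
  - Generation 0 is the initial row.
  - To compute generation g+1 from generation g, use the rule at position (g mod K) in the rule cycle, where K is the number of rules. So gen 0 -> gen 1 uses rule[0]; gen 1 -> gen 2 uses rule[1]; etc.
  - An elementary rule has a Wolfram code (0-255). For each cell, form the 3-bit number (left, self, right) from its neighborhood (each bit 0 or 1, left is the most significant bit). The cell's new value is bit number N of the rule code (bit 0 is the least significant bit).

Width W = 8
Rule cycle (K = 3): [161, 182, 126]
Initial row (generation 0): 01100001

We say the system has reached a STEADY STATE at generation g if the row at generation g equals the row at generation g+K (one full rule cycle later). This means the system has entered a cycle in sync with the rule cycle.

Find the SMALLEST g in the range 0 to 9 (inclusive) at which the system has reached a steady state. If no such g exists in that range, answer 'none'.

Answer: 5

Derivation:
Gen 0: 01100001
Gen 1 (rule 161): 00001100
Gen 2 (rule 182): 00010010
Gen 3 (rule 126): 00111111
Gen 4 (rule 161): 10011110
Gen 5 (rule 182): 11101101
Gen 6 (rule 126): 10111111
Gen 7 (rule 161): 01011110
Gen 8 (rule 182): 11101101
Gen 9 (rule 126): 10111111
Gen 10 (rule 161): 01011110
Gen 11 (rule 182): 11101101
Gen 12 (rule 126): 10111111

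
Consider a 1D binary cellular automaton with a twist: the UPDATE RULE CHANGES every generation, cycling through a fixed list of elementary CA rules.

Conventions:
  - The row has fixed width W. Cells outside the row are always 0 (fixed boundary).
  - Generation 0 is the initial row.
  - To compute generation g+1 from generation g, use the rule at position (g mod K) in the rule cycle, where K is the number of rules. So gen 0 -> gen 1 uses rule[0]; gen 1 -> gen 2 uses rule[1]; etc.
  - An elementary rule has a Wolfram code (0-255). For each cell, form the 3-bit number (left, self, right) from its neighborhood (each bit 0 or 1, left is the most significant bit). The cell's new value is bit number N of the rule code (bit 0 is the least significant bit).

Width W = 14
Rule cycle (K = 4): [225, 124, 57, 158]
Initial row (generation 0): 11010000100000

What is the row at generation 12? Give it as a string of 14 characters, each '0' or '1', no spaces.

Answer: 10101111010110

Derivation:
Gen 0: 11010000100000
Gen 1 (rule 225): 01100110001111
Gen 2 (rule 124): 01110111001001
Gen 3 (rule 57): 01001100100100
Gen 4 (rule 158): 11111011111110
Gen 5 (rule 225): 01111101111110
Gen 6 (rule 124): 01000111000011
Gen 7 (rule 57): 00110100111010
Gen 8 (rule 158): 01100111110011
Gen 9 (rule 225): 00100011110001
Gen 10 (rule 124): 00110010011001
Gen 11 (rule 57): 10101001010100
Gen 12 (rule 158): 10101111010110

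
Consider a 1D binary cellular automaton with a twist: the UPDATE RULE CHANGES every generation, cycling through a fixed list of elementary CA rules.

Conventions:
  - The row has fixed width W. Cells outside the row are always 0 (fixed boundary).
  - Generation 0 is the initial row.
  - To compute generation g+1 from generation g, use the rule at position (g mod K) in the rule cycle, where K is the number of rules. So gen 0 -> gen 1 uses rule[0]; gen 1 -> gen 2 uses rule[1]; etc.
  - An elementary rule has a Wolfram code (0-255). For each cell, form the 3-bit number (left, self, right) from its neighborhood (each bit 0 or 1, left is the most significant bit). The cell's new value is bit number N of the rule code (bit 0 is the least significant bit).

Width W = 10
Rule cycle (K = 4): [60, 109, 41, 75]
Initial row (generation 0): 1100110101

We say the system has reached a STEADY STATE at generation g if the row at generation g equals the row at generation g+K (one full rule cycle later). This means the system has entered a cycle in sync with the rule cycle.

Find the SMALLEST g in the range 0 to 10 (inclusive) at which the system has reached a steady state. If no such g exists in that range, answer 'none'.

Gen 0: 1100110101
Gen 1 (rule 60): 1010101111
Gen 2 (rule 109): 1111111001
Gen 3 (rule 41): 1000000000
Gen 4 (rule 75): 0011111111
Gen 5 (rule 60): 0010000000
Gen 6 (rule 109): 1010111111
Gen 7 (rule 41): 0101100000
Gen 8 (rule 75): 1001101111
Gen 9 (rule 60): 1101011000
Gen 10 (rule 109): 1111111011
Gen 11 (rule 41): 1000000110
Gen 12 (rule 75): 0011111110
Gen 13 (rule 60): 0010000001
Gen 14 (rule 109): 1010111101

Answer: none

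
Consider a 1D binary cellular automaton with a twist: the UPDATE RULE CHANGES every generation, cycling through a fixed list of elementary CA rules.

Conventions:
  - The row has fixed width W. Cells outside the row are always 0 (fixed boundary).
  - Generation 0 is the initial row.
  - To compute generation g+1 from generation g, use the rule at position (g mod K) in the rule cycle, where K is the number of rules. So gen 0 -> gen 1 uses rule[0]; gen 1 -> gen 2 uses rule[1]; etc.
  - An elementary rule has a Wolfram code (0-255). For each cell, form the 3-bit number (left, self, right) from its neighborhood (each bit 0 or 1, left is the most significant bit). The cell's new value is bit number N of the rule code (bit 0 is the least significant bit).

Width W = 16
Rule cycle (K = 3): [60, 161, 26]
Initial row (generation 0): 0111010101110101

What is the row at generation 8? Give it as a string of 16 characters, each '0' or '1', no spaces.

Gen 0: 0111010101110101
Gen 1 (rule 60): 0100111111001111
Gen 2 (rule 161): 0000011110000110
Gen 3 (rule 26): 0000110001001101
Gen 4 (rule 60): 0000101001101011
Gen 5 (rule 161): 1110010000010100
Gen 6 (rule 26): 1001101000100010
Gen 7 (rule 60): 1101011100110011
Gen 8 (rule 161): 0010101000000000

Answer: 0010101000000000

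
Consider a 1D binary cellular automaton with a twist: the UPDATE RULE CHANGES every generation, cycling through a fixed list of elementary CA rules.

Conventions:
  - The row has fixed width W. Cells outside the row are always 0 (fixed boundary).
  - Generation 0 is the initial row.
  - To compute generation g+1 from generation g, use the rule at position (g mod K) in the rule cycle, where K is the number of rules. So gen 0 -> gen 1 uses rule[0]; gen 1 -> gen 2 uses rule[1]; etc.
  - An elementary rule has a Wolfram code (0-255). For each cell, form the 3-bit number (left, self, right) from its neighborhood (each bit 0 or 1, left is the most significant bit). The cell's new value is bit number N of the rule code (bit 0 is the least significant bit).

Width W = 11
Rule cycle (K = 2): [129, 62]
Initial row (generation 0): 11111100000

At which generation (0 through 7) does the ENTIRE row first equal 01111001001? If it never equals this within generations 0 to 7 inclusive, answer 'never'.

Answer: never

Derivation:
Gen 0: 11111100000
Gen 1 (rule 129): 01111001111
Gen 2 (rule 62): 11000111000
Gen 3 (rule 129): 00010010011
Gen 4 (rule 62): 00111111110
Gen 5 (rule 129): 10011111100
Gen 6 (rule 62): 11110000010
Gen 7 (rule 129): 01100111000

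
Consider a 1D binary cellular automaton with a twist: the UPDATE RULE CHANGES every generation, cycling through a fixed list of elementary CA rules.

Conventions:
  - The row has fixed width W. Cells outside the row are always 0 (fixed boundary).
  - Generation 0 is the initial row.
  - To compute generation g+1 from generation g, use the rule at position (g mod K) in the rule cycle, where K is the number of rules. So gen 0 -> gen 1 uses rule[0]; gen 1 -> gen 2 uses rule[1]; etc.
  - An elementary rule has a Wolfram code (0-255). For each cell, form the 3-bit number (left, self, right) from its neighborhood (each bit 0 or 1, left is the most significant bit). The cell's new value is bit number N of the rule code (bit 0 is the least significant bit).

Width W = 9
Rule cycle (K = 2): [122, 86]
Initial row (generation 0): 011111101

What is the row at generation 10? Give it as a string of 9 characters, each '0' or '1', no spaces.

Gen 0: 011111101
Gen 1 (rule 122): 110000110
Gen 2 (rule 86): 011001011
Gen 3 (rule 122): 111110111
Gen 4 (rule 86): 000010001
Gen 5 (rule 122): 000101010
Gen 6 (rule 86): 001101011
Gen 7 (rule 122): 011110111
Gen 8 (rule 86): 100010001
Gen 9 (rule 122): 010101010
Gen 10 (rule 86): 110101011

Answer: 110101011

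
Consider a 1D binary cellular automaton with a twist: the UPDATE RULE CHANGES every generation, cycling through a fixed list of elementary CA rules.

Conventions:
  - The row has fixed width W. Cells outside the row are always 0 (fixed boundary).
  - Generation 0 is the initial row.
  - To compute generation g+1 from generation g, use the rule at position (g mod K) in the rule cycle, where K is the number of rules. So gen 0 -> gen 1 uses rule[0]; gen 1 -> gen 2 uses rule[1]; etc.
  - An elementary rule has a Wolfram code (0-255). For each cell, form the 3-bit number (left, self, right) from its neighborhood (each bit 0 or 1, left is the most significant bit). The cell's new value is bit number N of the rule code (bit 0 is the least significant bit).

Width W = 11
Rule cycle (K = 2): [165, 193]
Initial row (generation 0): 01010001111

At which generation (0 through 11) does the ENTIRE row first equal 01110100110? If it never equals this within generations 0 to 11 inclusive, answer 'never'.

Gen 0: 01010001111
Gen 1 (rule 165): 01110100110
Gen 2 (rule 193): 00110000010
Gen 3 (rule 165): 10000111010
Gen 4 (rule 193): 00110011000
Gen 5 (rule 165): 10000000011
Gen 6 (rule 193): 00111111001
Gen 7 (rule 165): 10011110001
Gen 8 (rule 193): 00001110100
Gen 9 (rule 165): 11100101101
Gen 10 (rule 193): 01100000100
Gen 11 (rule 165): 00001110101

Answer: 1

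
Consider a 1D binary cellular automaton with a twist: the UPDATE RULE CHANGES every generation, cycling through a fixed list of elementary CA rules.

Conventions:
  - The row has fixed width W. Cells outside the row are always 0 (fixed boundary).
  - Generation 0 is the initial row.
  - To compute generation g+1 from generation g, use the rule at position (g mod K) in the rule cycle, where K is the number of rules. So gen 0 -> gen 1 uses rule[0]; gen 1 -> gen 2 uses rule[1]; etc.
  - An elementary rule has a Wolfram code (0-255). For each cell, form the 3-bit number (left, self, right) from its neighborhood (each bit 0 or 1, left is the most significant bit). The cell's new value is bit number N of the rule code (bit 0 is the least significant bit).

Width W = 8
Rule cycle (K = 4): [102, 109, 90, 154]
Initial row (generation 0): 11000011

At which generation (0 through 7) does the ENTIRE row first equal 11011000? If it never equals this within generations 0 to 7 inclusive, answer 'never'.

Answer: 5

Derivation:
Gen 0: 11000011
Gen 1 (rule 102): 01000101
Gen 2 (rule 109): 01010111
Gen 3 (rule 90): 10000101
Gen 4 (rule 154): 01001000
Gen 5 (rule 102): 11011000
Gen 6 (rule 109): 11111011
Gen 7 (rule 90): 10001011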